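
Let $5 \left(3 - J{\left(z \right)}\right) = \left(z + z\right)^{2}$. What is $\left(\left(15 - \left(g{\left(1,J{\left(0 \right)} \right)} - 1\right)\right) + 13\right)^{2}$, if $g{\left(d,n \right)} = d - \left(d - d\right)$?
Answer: $784$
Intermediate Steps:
$J{\left(z \right)} = 3 - \frac{4 z^{2}}{5}$ ($J{\left(z \right)} = 3 - \frac{\left(z + z\right)^{2}}{5} = 3 - \frac{\left(2 z\right)^{2}}{5} = 3 - \frac{4 z^{2}}{5}$)
$g{\left(d,n \right)} = d$ ($g{\left(d,n \right)} = d - 0 = d + 0 = d$)
$\left(\left(15 - \left(g{\left(1,J{\left(0 \right)} \right)} - 1\right)\right) + 13\right)^{2} = \left(\left(15 - \left(1 - 1\right)\right) + 13\right)^{2} = \left(\left(15 - 0\right) + 13\right)^{2} = \left(\left(15 + 0\right) + 13\right)^{2} = \left(15 + 13\right)^{2} = 28^{2} = 784$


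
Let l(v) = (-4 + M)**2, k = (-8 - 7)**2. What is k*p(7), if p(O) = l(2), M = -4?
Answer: 14400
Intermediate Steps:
k = 225 (k = (-15)**2 = 225)
l(v) = 64 (l(v) = (-4 - 4)**2 = (-8)**2 = 64)
p(O) = 64
k*p(7) = 225*64 = 14400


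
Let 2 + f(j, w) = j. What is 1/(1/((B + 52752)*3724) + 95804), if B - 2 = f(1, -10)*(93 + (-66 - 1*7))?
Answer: 196381416/18814125178465 ≈ 1.0438e-5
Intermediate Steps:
f(j, w) = -2 + j
B = -18 (B = 2 + (-2 + 1)*(93 + (-66 - 1*7)) = 2 - (93 + (-66 - 7)) = 2 - (93 - 73) = 2 - 1*20 = 2 - 20 = -18)
1/(1/((B + 52752)*3724) + 95804) = 1/(1/((-18 + 52752)*3724) + 95804) = 1/((1/3724)/52734 + 95804) = 1/((1/52734)*(1/3724) + 95804) = 1/(1/196381416 + 95804) = 1/(18814125178465/196381416) = 196381416/18814125178465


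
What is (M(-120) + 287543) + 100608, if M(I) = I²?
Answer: 402551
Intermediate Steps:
(M(-120) + 287543) + 100608 = ((-120)² + 287543) + 100608 = (14400 + 287543) + 100608 = 301943 + 100608 = 402551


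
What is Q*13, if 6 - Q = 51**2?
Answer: -33735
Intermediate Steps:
Q = -2595 (Q = 6 - 1*51**2 = 6 - 1*2601 = 6 - 2601 = -2595)
Q*13 = -2595*13 = -33735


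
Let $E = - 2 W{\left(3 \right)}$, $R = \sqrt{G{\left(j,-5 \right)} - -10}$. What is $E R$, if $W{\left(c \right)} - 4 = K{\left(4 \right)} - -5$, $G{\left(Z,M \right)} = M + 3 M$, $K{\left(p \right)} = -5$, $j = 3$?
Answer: $- 8 i \sqrt{10} \approx - 25.298 i$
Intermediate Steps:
$G{\left(Z,M \right)} = 4 M$
$W{\left(c \right)} = 4$ ($W{\left(c \right)} = 4 - 0 = 4 + \left(-5 + 5\right) = 4 + 0 = 4$)
$R = i \sqrt{10}$ ($R = \sqrt{4 \left(-5\right) - -10} = \sqrt{-20 + \left(-3 + 13\right)} = \sqrt{-20 + 10} = \sqrt{-10} = i \sqrt{10} \approx 3.1623 i$)
$E = -8$ ($E = \left(-2\right) 4 = -8$)
$E R = - 8 i \sqrt{10}$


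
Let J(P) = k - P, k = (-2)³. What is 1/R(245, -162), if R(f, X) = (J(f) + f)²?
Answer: 1/64 ≈ 0.015625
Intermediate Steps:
k = -8
J(P) = -8 - P
R(f, X) = 64 (R(f, X) = ((-8 - f) + f)² = (-8)² = 64)
1/R(245, -162) = 1/64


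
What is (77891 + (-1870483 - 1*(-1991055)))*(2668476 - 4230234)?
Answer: -309951177954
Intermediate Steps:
(77891 + (-1870483 - 1*(-1991055)))*(2668476 - 4230234) = (77891 + (-1870483 + 1991055))*(-1561758) = (77891 + 120572)*(-1561758) = 198463*(-1561758) = -309951177954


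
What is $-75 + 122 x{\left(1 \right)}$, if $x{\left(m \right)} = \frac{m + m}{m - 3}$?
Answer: $-197$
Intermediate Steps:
$x{\left(m \right)} = \frac{2 m}{-3 + m}$
$-75 + 122 x{\left(1 \right)} = -75 + 122 \cdot 2 \cdot 1 \frac{1}{-3 + 1} = -75 + 122 \cdot 2 \cdot 1 \frac{1}{-2} = -75 + 122 \cdot 2 \cdot 1 \left(- \frac{1}{2}\right) = -75 + 122 \left(-1\right) = -75 - 122 = -197$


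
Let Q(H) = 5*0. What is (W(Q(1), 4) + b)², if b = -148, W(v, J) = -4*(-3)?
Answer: 18496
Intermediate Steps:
Q(H) = 0
W(v, J) = 12
(W(Q(1), 4) + b)² = (12 - 148)² = (-136)² = 18496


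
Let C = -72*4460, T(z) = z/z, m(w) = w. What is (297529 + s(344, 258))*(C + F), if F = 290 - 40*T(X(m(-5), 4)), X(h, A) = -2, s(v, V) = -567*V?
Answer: -48529341410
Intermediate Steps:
T(z) = 1
C = -321120
F = 250 (F = 290 - 40*1 = 290 - 40 = 250)
(297529 + s(344, 258))*(C + F) = (297529 - 567*258)*(-321120 + 250) = (297529 - 146286)*(-320870) = 151243*(-320870) = -48529341410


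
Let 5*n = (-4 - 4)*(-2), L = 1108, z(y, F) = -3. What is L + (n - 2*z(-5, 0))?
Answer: 5586/5 ≈ 1117.2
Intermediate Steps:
n = 16/5 (n = ((-4 - 4)*(-2))/5 = (-8*(-2))/5 = (1/5)*16 = 16/5 ≈ 3.2000)
L + (n - 2*z(-5, 0)) = 1108 + (16/5 - 2*(-3)) = 1108 + (16/5 + 6) = 1108 + 46/5 = 5586/5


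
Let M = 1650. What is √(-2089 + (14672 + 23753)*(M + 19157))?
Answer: √799506886 ≈ 28276.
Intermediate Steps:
√(-2089 + (14672 + 23753)*(M + 19157)) = √(-2089 + (14672 + 23753)*(1650 + 19157)) = √(-2089 + 38425*20807) = √(-2089 + 799508975) = √799506886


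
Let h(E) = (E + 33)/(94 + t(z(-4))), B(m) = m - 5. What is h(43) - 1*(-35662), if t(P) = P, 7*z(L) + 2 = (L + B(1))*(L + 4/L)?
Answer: 6205321/174 ≈ 35663.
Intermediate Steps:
B(m) = -5 + m
z(L) = -2/7 + (-4 + L)*(L + 4/L)/7 (z(L) = -2/7 + ((L + (-5 + 1))*(L + 4/L))/7 = -2/7 + ((L - 4)*(L + 4/L))/7 = -2/7 + ((-4 + L)*(L + 4/L))/7 = -2/7 + (-4 + L)*(L + 4/L)/7)
h(E) = 77/232 + 7*E/696 (h(E) = (E + 33)/(94 + (1/7)*(-16 - 4*(2 + (-4)**2 - 4*(-4)))/(-4)) = (33 + E)/(94 + (1/7)*(-1/4)*(-16 - 4*(2 + 16 + 16))) = (33 + E)/(94 + (1/7)*(-1/4)*(-16 - 4*34)) = (33 + E)/(94 + (1/7)*(-1/4)*(-16 - 136)) = (33 + E)/(94 + (1/7)*(-1/4)*(-152)) = (33 + E)/(94 + 38/7) = (33 + E)/(696/7) = (33 + E)*(7/696) = 77/232 + 7*E/696)
h(43) - 1*(-35662) = (77/232 + (7/696)*43) - 1*(-35662) = (77/232 + 301/696) + 35662 = 133/174 + 35662 = 6205321/174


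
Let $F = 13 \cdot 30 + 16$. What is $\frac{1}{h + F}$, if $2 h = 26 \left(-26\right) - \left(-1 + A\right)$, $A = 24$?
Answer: $\frac{2}{113} \approx 0.017699$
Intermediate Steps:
$F = 406$ ($F = 390 + 16 = 406$)
$h = - \frac{699}{2}$ ($h = \frac{26 \left(-26\right) + \left(1 - 24\right)}{2} = \frac{-676 + \left(1 - 24\right)}{2} = \frac{-676 - 23}{2} = \frac{1}{2} \left(-699\right) = - \frac{699}{2} \approx -349.5$)
$\frac{1}{h + F} = \frac{1}{- \frac{699}{2} + 406} = \frac{1}{\frac{113}{2}} = \frac{2}{113}$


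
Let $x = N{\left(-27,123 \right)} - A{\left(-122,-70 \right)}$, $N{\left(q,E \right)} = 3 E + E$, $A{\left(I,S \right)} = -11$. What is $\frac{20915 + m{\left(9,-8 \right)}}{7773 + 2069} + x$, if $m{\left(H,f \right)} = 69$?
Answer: $\frac{2485755}{4921} \approx 505.13$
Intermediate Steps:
$N{\left(q,E \right)} = 4 E$
$x = 503$ ($x = 4 \cdot 123 - -11 = 492 + 11 = 503$)
$\frac{20915 + m{\left(9,-8 \right)}}{7773 + 2069} + x = \frac{20915 + 69}{7773 + 2069} + 503 = \frac{20984}{9842} + 503 = 20984 \cdot \frac{1}{9842} + 503 = \frac{10492}{4921} + 503 = \frac{2485755}{4921}$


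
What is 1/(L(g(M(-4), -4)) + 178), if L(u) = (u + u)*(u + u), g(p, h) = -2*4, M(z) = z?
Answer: 1/434 ≈ 0.0023041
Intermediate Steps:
g(p, h) = -8
L(u) = 4*u² (L(u) = (2*u)*(2*u) = 4*u²)
1/(L(g(M(-4), -4)) + 178) = 1/(4*(-8)² + 178) = 1/(4*64 + 178) = 1/(256 + 178) = 1/434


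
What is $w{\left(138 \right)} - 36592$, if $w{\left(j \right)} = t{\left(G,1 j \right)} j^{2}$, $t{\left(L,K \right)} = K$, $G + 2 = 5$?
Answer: $2591480$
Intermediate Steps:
$G = 3$ ($G = -2 + 5 = 3$)
$w{\left(j \right)} = j^{3}$ ($w{\left(j \right)} = 1 j j^{2} = j j^{2} = j^{3}$)
$w{\left(138 \right)} - 36592 = 138^{3} - 36592 = 2628072 - 36592 = 2591480$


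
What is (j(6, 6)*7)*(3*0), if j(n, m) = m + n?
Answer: 0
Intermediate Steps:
(j(6, 6)*7)*(3*0) = ((6 + 6)*7)*(3*0) = (12*7)*0 = 84*0 = 0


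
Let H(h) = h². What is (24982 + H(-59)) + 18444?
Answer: 46907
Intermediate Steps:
(24982 + H(-59)) + 18444 = (24982 + (-59)²) + 18444 = (24982 + 3481) + 18444 = 28463 + 18444 = 46907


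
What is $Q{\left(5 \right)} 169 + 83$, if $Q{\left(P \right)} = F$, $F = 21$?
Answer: $3632$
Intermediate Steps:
$Q{\left(P \right)} = 21$
$Q{\left(5 \right)} 169 + 83 = 21 \cdot 169 + 83 = 3549 + 83 = 3632$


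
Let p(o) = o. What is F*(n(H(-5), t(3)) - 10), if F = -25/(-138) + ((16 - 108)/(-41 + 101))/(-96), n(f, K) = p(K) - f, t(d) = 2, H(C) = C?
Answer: -6529/11040 ≈ -0.59139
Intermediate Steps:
n(f, K) = K - f
F = 6529/33120 (F = -25*(-1/138) - 92/60*(-1/96) = 25/138 - 92*1/60*(-1/96) = 25/138 - 23/15*(-1/96) = 25/138 + 23/1440 = 6529/33120 ≈ 0.19713)
F*(n(H(-5), t(3)) - 10) = 6529*((2 - 1*(-5)) - 10)/33120 = 6529*((2 + 5) - 10)/33120 = 6529*(7 - 10)/33120 = (6529/33120)*(-3) = -6529/11040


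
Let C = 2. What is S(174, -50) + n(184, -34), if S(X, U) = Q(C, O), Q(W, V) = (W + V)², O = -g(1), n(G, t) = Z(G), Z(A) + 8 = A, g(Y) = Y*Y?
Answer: 177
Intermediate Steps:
g(Y) = Y²
Z(A) = -8 + A
n(G, t) = -8 + G
O = -1 (O = -1*1² = -1*1 = -1)
Q(W, V) = (V + W)²
S(X, U) = 1 (S(X, U) = (-1 + 2)² = 1² = 1)
S(174, -50) + n(184, -34) = 1 + (-8 + 184) = 1 + 176 = 177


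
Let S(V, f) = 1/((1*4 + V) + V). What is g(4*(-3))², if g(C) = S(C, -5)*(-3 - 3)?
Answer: 9/100 ≈ 0.090000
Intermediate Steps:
S(V, f) = 1/(4 + 2*V) (S(V, f) = 1/((4 + V) + V) = 1/(4 + 2*V))
g(C) = -3/(2 + C) (g(C) = (1/(2*(2 + C)))*(-3 - 3) = (1/(2*(2 + C)))*(-6) = -3/(2 + C))
g(4*(-3))² = (-3/(2 + 4*(-3)))² = (-3/(2 - 12))² = (-3/(-10))² = (-3*(-⅒))² = (3/10)² = 9/100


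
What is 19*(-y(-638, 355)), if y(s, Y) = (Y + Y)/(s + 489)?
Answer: 13490/149 ≈ 90.537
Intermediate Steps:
y(s, Y) = 2*Y/(489 + s) (y(s, Y) = (2*Y)/(489 + s) = 2*Y/(489 + s))
19*(-y(-638, 355)) = 19*(-2*355/(489 - 638)) = 19*(-2*355/(-149)) = 19*(-2*355*(-1)/149) = 19*(-1*(-710/149)) = 19*(710/149) = 13490/149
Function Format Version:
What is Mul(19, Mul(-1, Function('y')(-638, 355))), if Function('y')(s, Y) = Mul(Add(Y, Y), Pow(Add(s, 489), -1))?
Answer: Rational(13490, 149) ≈ 90.537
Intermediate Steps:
Function('y')(s, Y) = Mul(2, Y, Pow(Add(489, s), -1)) (Function('y')(s, Y) = Mul(Mul(2, Y), Pow(Add(489, s), -1)) = Mul(2, Y, Pow(Add(489, s), -1)))
Mul(19, Mul(-1, Function('y')(-638, 355))) = Mul(19, Mul(-1, Mul(2, 355, Pow(Add(489, -638), -1)))) = Mul(19, Mul(-1, Mul(2, 355, Pow(-149, -1)))) = Mul(19, Mul(-1, Mul(2, 355, Rational(-1, 149)))) = Mul(19, Mul(-1, Rational(-710, 149))) = Mul(19, Rational(710, 149)) = Rational(13490, 149)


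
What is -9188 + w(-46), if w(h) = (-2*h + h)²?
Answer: -7072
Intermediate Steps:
w(h) = h² (w(h) = (-h)² = h²)
-9188 + w(-46) = -9188 + (-46)² = -9188 + 2116 = -7072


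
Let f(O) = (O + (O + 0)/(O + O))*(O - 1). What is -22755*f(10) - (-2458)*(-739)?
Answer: -7933619/2 ≈ -3.9668e+6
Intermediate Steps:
f(O) = (½ + O)*(-1 + O) (f(O) = (O + O/((2*O)))*(-1 + O) = (O + O*(1/(2*O)))*(-1 + O) = (O + ½)*(-1 + O) = (½ + O)*(-1 + O))
-22755*f(10) - (-2458)*(-739) = -22755*(-½ + 10² - ½*10) - (-2458)*(-739) = -22755*(-½ + 100 - 5) - 1*1816462 = -22755*189/2 - 1816462 = -4300695/2 - 1816462 = -7933619/2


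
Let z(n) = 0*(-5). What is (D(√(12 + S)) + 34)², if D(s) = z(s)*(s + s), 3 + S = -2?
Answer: 1156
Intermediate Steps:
S = -5 (S = -3 - 2 = -5)
z(n) = 0
D(s) = 0 (D(s) = 0*(s + s) = 0*(2*s) = 0)
(D(√(12 + S)) + 34)² = (0 + 34)² = 34² = 1156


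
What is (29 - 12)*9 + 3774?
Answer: 3927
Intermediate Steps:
(29 - 12)*9 + 3774 = 17*9 + 3774 = 153 + 3774 = 3927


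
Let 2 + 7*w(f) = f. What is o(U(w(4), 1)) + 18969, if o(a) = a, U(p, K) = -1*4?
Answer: 18965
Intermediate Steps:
w(f) = -2/7 + f/7
U(p, K) = -4
o(U(w(4), 1)) + 18969 = -4 + 18969 = 18965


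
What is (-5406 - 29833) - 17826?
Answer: -53065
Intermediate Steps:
(-5406 - 29833) - 17826 = -35239 - 17826 = -53065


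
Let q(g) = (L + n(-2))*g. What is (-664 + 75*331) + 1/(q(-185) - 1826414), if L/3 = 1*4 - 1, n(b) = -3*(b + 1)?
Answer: 44181626073/1828634 ≈ 24161.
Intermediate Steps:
n(b) = -3 - 3*b (n(b) = -3*(1 + b) = -3 - 3*b)
L = 9 (L = 3*(1*4 - 1) = 3*(4 - 1) = 3*3 = 9)
q(g) = 12*g (q(g) = (9 + (-3 - 3*(-2)))*g = (9 + (-3 + 6))*g = (9 + 3)*g = 12*g)
(-664 + 75*331) + 1/(q(-185) - 1826414) = (-664 + 75*331) + 1/(12*(-185) - 1826414) = (-664 + 24825) + 1/(-2220 - 1826414) = 24161 + 1/(-1828634) = 24161 - 1/1828634 = 44181626073/1828634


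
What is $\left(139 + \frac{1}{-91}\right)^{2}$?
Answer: $\frac{159971904}{8281} \approx 19318.0$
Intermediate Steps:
$\left(139 + \frac{1}{-91}\right)^{2} = \left(139 - \frac{1}{91}\right)^{2} = \left(\frac{12648}{91}\right)^{2} = \frac{159971904}{8281}$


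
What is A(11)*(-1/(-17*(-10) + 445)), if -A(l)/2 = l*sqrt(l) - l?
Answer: -22/615 + 22*sqrt(11)/615 ≈ 0.082871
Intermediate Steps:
A(l) = -2*l**(3/2) + 2*l (A(l) = -2*(l*sqrt(l) - l) = -2*(l**(3/2) - l) = -2*l**(3/2) + 2*l)
A(11)*(-1/(-17*(-10) + 445)) = (-22*sqrt(11) + 2*11)*(-1/(-17*(-10) + 445)) = (-22*sqrt(11) + 22)*(-1/(170 + 445)) = (-22*sqrt(11) + 22)*(-1/615) = (22 - 22*sqrt(11))*(-1*1/615) = (22 - 22*sqrt(11))*(-1/615) = -22/615 + 22*sqrt(11)/615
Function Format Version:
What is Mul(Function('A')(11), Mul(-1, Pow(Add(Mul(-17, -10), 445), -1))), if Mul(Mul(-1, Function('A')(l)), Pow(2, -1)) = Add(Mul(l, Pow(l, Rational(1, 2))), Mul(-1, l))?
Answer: Add(Rational(-22, 615), Mul(Rational(22, 615), Pow(11, Rational(1, 2)))) ≈ 0.082871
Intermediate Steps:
Function('A')(l) = Add(Mul(-2, Pow(l, Rational(3, 2))), Mul(2, l)) (Function('A')(l) = Mul(-2, Add(Mul(l, Pow(l, Rational(1, 2))), Mul(-1, l))) = Mul(-2, Add(Pow(l, Rational(3, 2)), Mul(-1, l))) = Add(Mul(-2, Pow(l, Rational(3, 2))), Mul(2, l)))
Mul(Function('A')(11), Mul(-1, Pow(Add(Mul(-17, -10), 445), -1))) = Mul(Add(Mul(-2, Pow(11, Rational(3, 2))), Mul(2, 11)), Mul(-1, Pow(Add(Mul(-17, -10), 445), -1))) = Mul(Add(Mul(-2, Mul(11, Pow(11, Rational(1, 2)))), 22), Mul(-1, Pow(Add(170, 445), -1))) = Mul(Add(Mul(-22, Pow(11, Rational(1, 2))), 22), Mul(-1, Pow(615, -1))) = Mul(Add(22, Mul(-22, Pow(11, Rational(1, 2)))), Mul(-1, Rational(1, 615))) = Mul(Add(22, Mul(-22, Pow(11, Rational(1, 2)))), Rational(-1, 615)) = Add(Rational(-22, 615), Mul(Rational(22, 615), Pow(11, Rational(1, 2))))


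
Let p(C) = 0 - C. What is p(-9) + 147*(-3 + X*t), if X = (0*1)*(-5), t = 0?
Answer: -432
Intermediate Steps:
X = 0 (X = 0*(-5) = 0)
p(C) = -C
p(-9) + 147*(-3 + X*t) = -1*(-9) + 147*(-3 + 0*0) = 9 + 147*(-3 + 0) = 9 + 147*(-3) = 9 - 441 = -432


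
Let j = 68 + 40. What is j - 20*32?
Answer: -532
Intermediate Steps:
j = 108
j - 20*32 = 108 - 20*32 = 108 - 640 = -532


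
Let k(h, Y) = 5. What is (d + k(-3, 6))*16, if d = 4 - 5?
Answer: 64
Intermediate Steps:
d = -1
(d + k(-3, 6))*16 = (-1 + 5)*16 = 4*16 = 64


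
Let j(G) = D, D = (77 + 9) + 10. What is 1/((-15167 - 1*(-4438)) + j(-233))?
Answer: -1/10633 ≈ -9.4047e-5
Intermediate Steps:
D = 96 (D = 86 + 10 = 96)
j(G) = 96
1/((-15167 - 1*(-4438)) + j(-233)) = 1/((-15167 - 1*(-4438)) + 96) = 1/((-15167 + 4438) + 96) = 1/(-10729 + 96) = 1/(-10633) = -1/10633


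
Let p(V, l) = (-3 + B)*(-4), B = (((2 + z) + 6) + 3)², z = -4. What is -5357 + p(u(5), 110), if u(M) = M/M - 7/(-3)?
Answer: -5541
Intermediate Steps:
B = 49 (B = (((2 - 4) + 6) + 3)² = ((-2 + 6) + 3)² = (4 + 3)² = 7² = 49)
u(M) = 10/3 (u(M) = 1 - 7*(-⅓) = 1 + 7/3 = 10/3)
p(V, l) = -184 (p(V, l) = (-3 + 49)*(-4) = 46*(-4) = -184)
-5357 + p(u(5), 110) = -5357 - 184 = -5541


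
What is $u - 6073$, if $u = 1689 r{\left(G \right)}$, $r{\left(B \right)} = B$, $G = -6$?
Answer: $-16207$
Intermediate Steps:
$u = -10134$ ($u = 1689 \left(-6\right) = -10134$)
$u - 6073 = -10134 - 6073 = -16207$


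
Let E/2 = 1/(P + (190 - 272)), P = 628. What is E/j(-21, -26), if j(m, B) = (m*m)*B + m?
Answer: -1/3135951 ≈ -3.1888e-7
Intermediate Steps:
j(m, B) = m + B*m² (j(m, B) = m²*B + m = B*m² + m = m + B*m²)
E = 1/273 (E = 2/(628 + (190 - 272)) = 2/(628 - 82) = 2/546 = 2*(1/546) = 1/273 ≈ 0.0036630)
E/j(-21, -26) = 1/(273*((-21*(1 - 26*(-21))))) = 1/(273*((-21*(1 + 546)))) = 1/(273*((-21*547))) = (1/273)/(-11487) = (1/273)*(-1/11487) = -1/3135951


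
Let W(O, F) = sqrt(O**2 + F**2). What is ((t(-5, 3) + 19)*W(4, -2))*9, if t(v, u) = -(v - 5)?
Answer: 522*sqrt(5) ≈ 1167.2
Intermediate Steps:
W(O, F) = sqrt(F**2 + O**2)
t(v, u) = 5 - v (t(v, u) = -(-5 + v) = 5 - v)
((t(-5, 3) + 19)*W(4, -2))*9 = (((5 - 1*(-5)) + 19)*sqrt((-2)**2 + 4**2))*9 = (((5 + 5) + 19)*sqrt(4 + 16))*9 = ((10 + 19)*sqrt(20))*9 = (29*(2*sqrt(5)))*9 = (58*sqrt(5))*9 = 522*sqrt(5)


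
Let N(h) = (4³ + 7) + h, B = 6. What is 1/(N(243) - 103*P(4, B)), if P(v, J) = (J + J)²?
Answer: -1/14518 ≈ -6.8880e-5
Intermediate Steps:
P(v, J) = 4*J² (P(v, J) = (2*J)² = 4*J²)
N(h) = 71 + h (N(h) = (64 + 7) + h = 71 + h)
1/(N(243) - 103*P(4, B)) = 1/((71 + 243) - 412*6²) = 1/(314 - 412*36) = 1/(314 - 103*144) = 1/(314 - 14832) = 1/(-14518) = -1/14518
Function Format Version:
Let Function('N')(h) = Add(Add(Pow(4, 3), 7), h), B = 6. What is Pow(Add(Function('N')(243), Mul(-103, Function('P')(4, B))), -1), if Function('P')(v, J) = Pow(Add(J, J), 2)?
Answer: Rational(-1, 14518) ≈ -6.8880e-5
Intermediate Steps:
Function('P')(v, J) = Mul(4, Pow(J, 2)) (Function('P')(v, J) = Pow(Mul(2, J), 2) = Mul(4, Pow(J, 2)))
Function('N')(h) = Add(71, h) (Function('N')(h) = Add(Add(64, 7), h) = Add(71, h))
Pow(Add(Function('N')(243), Mul(-103, Function('P')(4, B))), -1) = Pow(Add(Add(71, 243), Mul(-103, Mul(4, Pow(6, 2)))), -1) = Pow(Add(314, Mul(-103, Mul(4, 36))), -1) = Pow(Add(314, Mul(-103, 144)), -1) = Pow(Add(314, -14832), -1) = Pow(-14518, -1) = Rational(-1, 14518)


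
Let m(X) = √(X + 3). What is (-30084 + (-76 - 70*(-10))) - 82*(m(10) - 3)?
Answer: -29214 - 82*√13 ≈ -29510.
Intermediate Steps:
m(X) = √(3 + X)
(-30084 + (-76 - 70*(-10))) - 82*(m(10) - 3) = (-30084 + (-76 - 70*(-10))) - 82*(√(3 + 10) - 3) = (-30084 + (-76 + 700)) - 82*(√13 - 3) = (-30084 + 624) - 82*(-3 + √13) = -29460 + (246 - 82*√13) = -29214 - 82*√13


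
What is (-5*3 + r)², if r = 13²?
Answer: 23716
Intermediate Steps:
r = 169
(-5*3 + r)² = (-5*3 + 169)² = (-15 + 169)² = 154² = 23716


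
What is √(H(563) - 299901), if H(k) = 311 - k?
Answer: I*√300153 ≈ 547.86*I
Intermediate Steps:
√(H(563) - 299901) = √((311 - 1*563) - 299901) = √((311 - 563) - 299901) = √(-252 - 299901) = √(-300153) = I*√300153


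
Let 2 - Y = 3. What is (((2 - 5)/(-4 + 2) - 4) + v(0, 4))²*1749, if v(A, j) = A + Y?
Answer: 85701/4 ≈ 21425.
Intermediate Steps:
Y = -1 (Y = 2 - 1*3 = 2 - 3 = -1)
v(A, j) = -1 + A (v(A, j) = A - 1 = -1 + A)
(((2 - 5)/(-4 + 2) - 4) + v(0, 4))²*1749 = (((2 - 5)/(-4 + 2) - 4) + (-1 + 0))²*1749 = ((-3/(-2) - 4) - 1)²*1749 = ((-3*(-½) - 4) - 1)²*1749 = ((3/2 - 4) - 1)²*1749 = (-5/2 - 1)²*1749 = (-7/2)²*1749 = (49/4)*1749 = 85701/4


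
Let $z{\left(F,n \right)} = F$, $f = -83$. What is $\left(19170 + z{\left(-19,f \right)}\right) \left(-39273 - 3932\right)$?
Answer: $-827418955$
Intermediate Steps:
$\left(19170 + z{\left(-19,f \right)}\right) \left(-39273 - 3932\right) = \left(19170 - 19\right) \left(-39273 - 3932\right) = 19151 \left(-43205\right) = -827418955$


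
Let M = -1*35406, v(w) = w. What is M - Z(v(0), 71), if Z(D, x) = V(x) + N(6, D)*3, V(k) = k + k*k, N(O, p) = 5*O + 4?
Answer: -40620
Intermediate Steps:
N(O, p) = 4 + 5*O
V(k) = k + k**2
M = -35406
Z(D, x) = 102 + x*(1 + x) (Z(D, x) = x*(1 + x) + (4 + 5*6)*3 = x*(1 + x) + (4 + 30)*3 = x*(1 + x) + 34*3 = x*(1 + x) + 102 = 102 + x*(1 + x))
M - Z(v(0), 71) = -35406 - (102 + 71*(1 + 71)) = -35406 - (102 + 71*72) = -35406 - (102 + 5112) = -35406 - 1*5214 = -35406 - 5214 = -40620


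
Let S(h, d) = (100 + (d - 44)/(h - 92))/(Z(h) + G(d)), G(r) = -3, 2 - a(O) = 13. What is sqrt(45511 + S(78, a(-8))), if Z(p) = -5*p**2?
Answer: sqrt(917347712684046)/141974 ≈ 213.33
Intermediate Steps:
a(O) = -11 (a(O) = 2 - 1*13 = 2 - 13 = -11)
S(h, d) = (100 + (-44 + d)/(-92 + h))/(-3 - 5*h**2) (S(h, d) = (100 + (d - 44)/(h - 92))/(-5*h**2 - 3) = (100 + (-44 + d)/(-92 + h))/(-3 - 5*h**2))
sqrt(45511 + S(78, a(-8))) = sqrt(45511 + (-9244 - 11 + 100*78)/(276 - 5*78**3 - 3*78 + 460*78**2)) = sqrt(45511 + (-9244 - 11 + 7800)/(276 - 5*474552 - 234 + 460*6084)) = sqrt(45511 - 1455/(276 - 2372760 - 234 + 2798640)) = sqrt(45511 - 1455/425922) = sqrt(45511 + (1/425922)*(-1455)) = sqrt(45511 - 485/141974) = sqrt(6461378229/141974) = sqrt(917347712684046)/141974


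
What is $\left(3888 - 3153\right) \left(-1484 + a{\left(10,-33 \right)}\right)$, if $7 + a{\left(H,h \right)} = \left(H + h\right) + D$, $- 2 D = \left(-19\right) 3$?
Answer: $- \frac{2183685}{2} \approx -1.0918 \cdot 10^{6}$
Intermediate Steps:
$D = \frac{57}{2}$ ($D = - \frac{\left(-19\right) 3}{2} = \left(- \frac{1}{2}\right) \left(-57\right) = \frac{57}{2} \approx 28.5$)
$a{\left(H,h \right)} = \frac{43}{2} + H + h$ ($a{\left(H,h \right)} = -7 + \left(\left(H + h\right) + \frac{57}{2}\right) = -7 + \left(\frac{57}{2} + H + h\right) = \frac{43}{2} + H + h$)
$\left(3888 - 3153\right) \left(-1484 + a{\left(10,-33 \right)}\right) = \left(3888 - 3153\right) \left(-1484 + \left(\frac{43}{2} + 10 - 33\right)\right) = 735 \left(-1484 - \frac{3}{2}\right) = 735 \left(- \frac{2971}{2}\right) = - \frac{2183685}{2}$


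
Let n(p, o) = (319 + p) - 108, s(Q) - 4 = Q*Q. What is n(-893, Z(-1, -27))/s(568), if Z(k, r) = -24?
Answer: -341/161314 ≈ -0.0021139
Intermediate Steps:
s(Q) = 4 + Q² (s(Q) = 4 + Q*Q = 4 + Q²)
n(p, o) = 211 + p
n(-893, Z(-1, -27))/s(568) = (211 - 893)/(4 + 568²) = -682/(4 + 322624) = -682/322628 = -682*1/322628 = -341/161314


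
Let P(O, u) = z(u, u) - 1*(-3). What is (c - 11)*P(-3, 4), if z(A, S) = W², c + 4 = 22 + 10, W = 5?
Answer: 476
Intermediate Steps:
c = 28 (c = -4 + (22 + 10) = -4 + 32 = 28)
z(A, S) = 25 (z(A, S) = 5² = 25)
P(O, u) = 28 (P(O, u) = 25 - 1*(-3) = 25 + 3 = 28)
(c - 11)*P(-3, 4) = (28 - 11)*28 = 17*28 = 476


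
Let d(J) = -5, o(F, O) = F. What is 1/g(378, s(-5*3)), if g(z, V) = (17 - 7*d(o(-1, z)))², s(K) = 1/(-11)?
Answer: 1/2704 ≈ 0.00036982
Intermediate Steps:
s(K) = -1/11
g(z, V) = 2704 (g(z, V) = (17 - 7*(-5))² = (17 + 35)² = 52² = 2704)
1/g(378, s(-5*3)) = 1/2704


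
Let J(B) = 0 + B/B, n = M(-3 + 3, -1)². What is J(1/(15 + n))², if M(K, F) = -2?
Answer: 1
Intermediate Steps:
n = 4 (n = (-2)² = 4)
J(B) = 1 (J(B) = 0 + 1 = 1)
J(1/(15 + n))² = 1² = 1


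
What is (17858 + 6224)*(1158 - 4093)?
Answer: -70680670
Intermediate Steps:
(17858 + 6224)*(1158 - 4093) = 24082*(-2935) = -70680670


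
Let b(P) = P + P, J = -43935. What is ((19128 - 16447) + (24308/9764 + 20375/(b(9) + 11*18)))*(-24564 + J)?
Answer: -3715744347191/19528 ≈ -1.9028e+8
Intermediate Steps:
b(P) = 2*P
((19128 - 16447) + (24308/9764 + 20375/(b(9) + 11*18)))*(-24564 + J) = ((19128 - 16447) + (24308/9764 + 20375/(2*9 + 11*18)))*(-24564 - 43935) = (2681 + (24308*(1/9764) + 20375/(18 + 198)))*(-68499) = (2681 + (6077/2441 + 20375/216))*(-68499) = (2681 + 51048007/527256)*(-68499) = (1464621343/527256)*(-68499) = -3715744347191/19528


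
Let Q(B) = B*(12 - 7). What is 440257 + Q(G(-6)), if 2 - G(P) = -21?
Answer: 440372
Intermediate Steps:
G(P) = 23 (G(P) = 2 - 1*(-21) = 2 + 21 = 23)
Q(B) = 5*B (Q(B) = B*5 = 5*B)
440257 + Q(G(-6)) = 440257 + 5*23 = 440257 + 115 = 440372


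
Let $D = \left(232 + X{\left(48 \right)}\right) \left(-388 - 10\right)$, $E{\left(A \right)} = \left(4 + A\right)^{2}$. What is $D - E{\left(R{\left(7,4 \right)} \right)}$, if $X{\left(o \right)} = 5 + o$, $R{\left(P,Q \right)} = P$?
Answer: $-113551$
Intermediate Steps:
$D = -113430$ ($D = \left(232 + \left(5 + 48\right)\right) \left(-388 - 10\right) = \left(232 + 53\right) \left(-398\right) = 285 \left(-398\right) = -113430$)
$D - E{\left(R{\left(7,4 \right)} \right)} = -113430 - \left(4 + 7\right)^{2} = -113430 - 11^{2} = -113430 - 121 = -113551$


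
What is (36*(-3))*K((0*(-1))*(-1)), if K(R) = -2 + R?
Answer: 216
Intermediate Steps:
(36*(-3))*K((0*(-1))*(-1)) = (36*(-3))*(-2 + (0*(-1))*(-1)) = -108*(-2 + 0*(-1)) = -108*(-2 + 0) = -108*(-2) = 216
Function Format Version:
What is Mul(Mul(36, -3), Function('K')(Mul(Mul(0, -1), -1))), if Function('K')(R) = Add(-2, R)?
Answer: 216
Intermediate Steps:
Mul(Mul(36, -3), Function('K')(Mul(Mul(0, -1), -1))) = Mul(Mul(36, -3), Add(-2, Mul(Mul(0, -1), -1))) = Mul(-108, Add(-2, Mul(0, -1))) = Mul(-108, Add(-2, 0)) = Mul(-108, -2) = 216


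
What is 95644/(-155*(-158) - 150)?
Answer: 23911/6085 ≈ 3.9295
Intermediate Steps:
95644/(-155*(-158) - 150) = 95644/(24490 - 150) = 95644/24340 = 95644*(1/24340) = 23911/6085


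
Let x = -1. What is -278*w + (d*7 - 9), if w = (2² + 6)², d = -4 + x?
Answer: -27844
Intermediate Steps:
d = -5 (d = -4 - 1 = -5)
w = 100 (w = (4 + 6)² = 10² = 100)
-278*w + (d*7 - 9) = -278*100 + (-5*7 - 9) = -27800 + (-35 - 9) = -27800 - 44 = -27844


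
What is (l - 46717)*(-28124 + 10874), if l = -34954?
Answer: 1408824750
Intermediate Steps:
(l - 46717)*(-28124 + 10874) = (-34954 - 46717)*(-28124 + 10874) = -81671*(-17250) = 1408824750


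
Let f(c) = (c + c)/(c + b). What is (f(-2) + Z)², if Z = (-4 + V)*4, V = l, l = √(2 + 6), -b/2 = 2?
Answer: 3268/9 - 736*√2/3 ≈ 16.157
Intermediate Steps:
b = -4 (b = -2*2 = -4)
l = 2*√2 (l = √8 = 2*√2 ≈ 2.8284)
V = 2*√2 ≈ 2.8284
f(c) = 2*c/(-4 + c) (f(c) = (c + c)/(c - 4) = (2*c)/(-4 + c) = 2*c/(-4 + c))
Z = -16 + 8*√2 (Z = (-4 + 2*√2)*4 = -16 + 8*√2 ≈ -4.6863)
(f(-2) + Z)² = (2*(-2)/(-4 - 2) + (-16 + 8*√2))² = (2*(-2)/(-6) + (-16 + 8*√2))² = (2*(-2)*(-⅙) + (-16 + 8*√2))² = (⅔ + (-16 + 8*√2))² = (-46/3 + 8*√2)²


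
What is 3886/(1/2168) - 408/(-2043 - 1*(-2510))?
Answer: 3934403608/467 ≈ 8.4248e+6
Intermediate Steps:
3886/(1/2168) - 408/(-2043 - 1*(-2510)) = 3886/(1/2168) - 408/(-2043 + 2510) = 3886*2168 - 408/467 = 8424848 - 408*1/467 = 8424848 - 408/467 = 3934403608/467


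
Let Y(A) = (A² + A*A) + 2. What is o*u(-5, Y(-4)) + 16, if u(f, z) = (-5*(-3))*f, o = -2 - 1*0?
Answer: 166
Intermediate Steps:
Y(A) = 2 + 2*A² (Y(A) = (A² + A²) + 2 = 2*A² + 2 = 2 + 2*A²)
o = -2 (o = -2 + 0 = -2)
u(f, z) = 15*f
o*u(-5, Y(-4)) + 16 = -30*(-5) + 16 = -2*(-75) + 16 = 150 + 16 = 166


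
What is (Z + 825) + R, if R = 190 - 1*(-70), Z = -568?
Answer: 517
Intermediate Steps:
R = 260 (R = 190 + 70 = 260)
(Z + 825) + R = (-568 + 825) + 260 = 257 + 260 = 517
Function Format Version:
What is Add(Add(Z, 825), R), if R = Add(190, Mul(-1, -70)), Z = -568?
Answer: 517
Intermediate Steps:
R = 260 (R = Add(190, 70) = 260)
Add(Add(Z, 825), R) = Add(Add(-568, 825), 260) = Add(257, 260) = 517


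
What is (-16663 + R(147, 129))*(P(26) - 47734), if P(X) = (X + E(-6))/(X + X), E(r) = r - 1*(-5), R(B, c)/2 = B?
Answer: 40630198767/52 ≈ 7.8135e+8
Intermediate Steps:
R(B, c) = 2*B
E(r) = 5 + r (E(r) = r + 5 = 5 + r)
P(X) = (-1 + X)/(2*X) (P(X) = (X + (5 - 6))/(X + X) = (X - 1)/((2*X)) = (-1 + X)*(1/(2*X)) = (-1 + X)/(2*X))
(-16663 + R(147, 129))*(P(26) - 47734) = (-16663 + 2*147)*((½)*(-1 + 26)/26 - 47734) = (-16663 + 294)*((½)*(1/26)*25 - 47734) = -16369*(25/52 - 47734) = -16369*(-2482143/52) = 40630198767/52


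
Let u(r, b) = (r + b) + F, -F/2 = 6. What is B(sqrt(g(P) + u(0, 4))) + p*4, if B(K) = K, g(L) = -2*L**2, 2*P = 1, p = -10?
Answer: -40 + I*sqrt(34)/2 ≈ -40.0 + 2.9155*I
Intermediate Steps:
F = -12 (F = -2*6 = -12)
P = 1/2 (P = (1/2)*1 = 1/2 ≈ 0.50000)
u(r, b) = -12 + b + r (u(r, b) = (r + b) - 12 = (b + r) - 12 = -12 + b + r)
B(sqrt(g(P) + u(0, 4))) + p*4 = sqrt(-2*(1/2)**2 + (-12 + 4 + 0)) - 10*4 = sqrt(-2*1/4 - 8) - 40 = sqrt(-1/2 - 8) - 40 = sqrt(-17/2) - 40 = I*sqrt(34)/2 - 40 = -40 + I*sqrt(34)/2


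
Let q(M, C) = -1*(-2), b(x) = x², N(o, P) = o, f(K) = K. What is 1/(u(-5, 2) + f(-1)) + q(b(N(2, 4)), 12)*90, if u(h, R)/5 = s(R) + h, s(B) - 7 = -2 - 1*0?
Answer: 179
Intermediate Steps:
s(B) = 5 (s(B) = 7 + (-2 - 1*0) = 7 + (-2 + 0) = 7 - 2 = 5)
u(h, R) = 25 + 5*h (u(h, R) = 5*(5 + h) = 25 + 5*h)
q(M, C) = 2
1/(u(-5, 2) + f(-1)) + q(b(N(2, 4)), 12)*90 = 1/((25 + 5*(-5)) - 1) + 2*90 = 1/((25 - 25) - 1) + 180 = 1/(0 - 1) + 180 = 1/(-1) + 180 = -1 + 180 = 179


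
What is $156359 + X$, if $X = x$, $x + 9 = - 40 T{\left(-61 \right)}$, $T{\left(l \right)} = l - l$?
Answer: $156350$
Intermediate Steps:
$T{\left(l \right)} = 0$
$x = -9$ ($x = -9 - 0 = -9 + 0 = -9$)
$X = -9$
$156359 + X = 156359 - 9 = 156350$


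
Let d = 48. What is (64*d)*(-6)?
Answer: -18432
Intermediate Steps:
(64*d)*(-6) = (64*48)*(-6) = 3072*(-6) = -18432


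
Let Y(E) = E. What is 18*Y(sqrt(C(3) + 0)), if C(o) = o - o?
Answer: 0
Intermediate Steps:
C(o) = 0
18*Y(sqrt(C(3) + 0)) = 18*sqrt(0 + 0) = 18*sqrt(0) = 18*0 = 0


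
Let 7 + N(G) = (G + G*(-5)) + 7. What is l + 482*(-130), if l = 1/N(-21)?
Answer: -5263439/84 ≈ -62660.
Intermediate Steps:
N(G) = -4*G (N(G) = -7 + ((G + G*(-5)) + 7) = -7 + ((G - 5*G) + 7) = -7 + (-4*G + 7) = -7 + (7 - 4*G) = -4*G)
l = 1/84 (l = 1/(-4*(-21)) = 1/84 ≈ 0.011905)
l + 482*(-130) = 1/84 + 482*(-130) = 1/84 - 62660 = -5263439/84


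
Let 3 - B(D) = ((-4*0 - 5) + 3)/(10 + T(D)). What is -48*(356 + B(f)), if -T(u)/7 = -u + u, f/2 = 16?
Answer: -86208/5 ≈ -17242.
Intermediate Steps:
f = 32 (f = 2*16 = 32)
T(u) = 0 (T(u) = -7*(-u + u) = -7*0 = 0)
B(D) = 16/5 (B(D) = 3 - ((-4*0 - 5) + 3)/(10 + 0) = 3 - ((0 - 5) + 3)/10 = 3 - (-5 + 3)/10 = 3 - (-2)/10 = 3 - 1*(-⅕) = 3 + ⅕ = 16/5)
-48*(356 + B(f)) = -48*(356 + 16/5) = -48*1796/5 = -86208/5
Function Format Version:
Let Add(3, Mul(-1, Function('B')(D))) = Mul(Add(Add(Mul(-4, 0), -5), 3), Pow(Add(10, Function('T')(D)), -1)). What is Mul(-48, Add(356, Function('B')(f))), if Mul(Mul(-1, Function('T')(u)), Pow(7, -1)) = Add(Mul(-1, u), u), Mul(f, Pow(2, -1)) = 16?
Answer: Rational(-86208, 5) ≈ -17242.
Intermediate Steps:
f = 32 (f = Mul(2, 16) = 32)
Function('T')(u) = 0 (Function('T')(u) = Mul(-7, Add(Mul(-1, u), u)) = Mul(-7, 0) = 0)
Function('B')(D) = Rational(16, 5) (Function('B')(D) = Add(3, Mul(-1, Mul(Add(Add(Mul(-4, 0), -5), 3), Pow(Add(10, 0), -1)))) = Add(3, Mul(-1, Mul(Add(Add(0, -5), 3), Pow(10, -1)))) = Add(3, Mul(-1, Mul(Add(-5, 3), Rational(1, 10)))) = Add(3, Mul(-1, Mul(-2, Rational(1, 10)))) = Add(3, Mul(-1, Rational(-1, 5))) = Add(3, Rational(1, 5)) = Rational(16, 5))
Mul(-48, Add(356, Function('B')(f))) = Mul(-48, Add(356, Rational(16, 5))) = Mul(-48, Rational(1796, 5)) = Rational(-86208, 5)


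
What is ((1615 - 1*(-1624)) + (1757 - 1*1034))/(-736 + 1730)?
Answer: 283/71 ≈ 3.9859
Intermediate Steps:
((1615 - 1*(-1624)) + (1757 - 1*1034))/(-736 + 1730) = ((1615 + 1624) + (1757 - 1034))/994 = (3239 + 723)*(1/994) = 3962*(1/994) = 283/71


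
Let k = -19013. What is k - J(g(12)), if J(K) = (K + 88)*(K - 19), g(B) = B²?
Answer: -48013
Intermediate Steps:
J(K) = (-19 + K)*(88 + K) (J(K) = (88 + K)*(-19 + K) = (-19 + K)*(88 + K))
k - J(g(12)) = -19013 - (-1672 + (12²)² + 69*12²) = -19013 - (-1672 + 144² + 69*144) = -19013 - (-1672 + 20736 + 9936) = -19013 - 1*29000 = -19013 - 29000 = -48013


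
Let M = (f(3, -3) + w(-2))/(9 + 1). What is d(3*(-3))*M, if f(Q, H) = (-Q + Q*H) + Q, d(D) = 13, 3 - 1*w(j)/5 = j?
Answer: 104/5 ≈ 20.800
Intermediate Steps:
w(j) = 15 - 5*j
f(Q, H) = H*Q (f(Q, H) = (-Q + H*Q) + Q = H*Q)
M = 8/5 (M = (-3*3 + (15 - 5*(-2)))/(9 + 1) = (-9 + (15 + 10))/10 = (-9 + 25)*(⅒) = 16*(⅒) = 8/5 ≈ 1.6000)
d(3*(-3))*M = 13*(8/5) = 104/5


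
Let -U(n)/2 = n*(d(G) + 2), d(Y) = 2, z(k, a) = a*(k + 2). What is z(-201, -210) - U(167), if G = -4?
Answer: 43126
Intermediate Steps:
z(k, a) = a*(2 + k)
U(n) = -8*n (U(n) = -2*n*(2 + 2) = -2*n*4 = -8*n)
z(-201, -210) - U(167) = -210*(2 - 201) - (-8)*167 = -210*(-199) - 1*(-1336) = 41790 + 1336 = 43126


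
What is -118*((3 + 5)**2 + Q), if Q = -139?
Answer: 8850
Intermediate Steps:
-118*((3 + 5)**2 + Q) = -118*((3 + 5)**2 - 139) = -118*(8**2 - 139) = -118*(64 - 139) = -118*(-75) = 8850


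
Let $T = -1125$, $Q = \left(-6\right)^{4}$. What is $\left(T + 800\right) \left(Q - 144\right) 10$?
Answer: $-3744000$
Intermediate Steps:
$Q = 1296$
$\left(T + 800\right) \left(Q - 144\right) 10 = \left(-1125 + 800\right) \left(1296 - 144\right) 10 = \left(-325\right) 1152 \cdot 10 = \left(-374400\right) 10 = -3744000$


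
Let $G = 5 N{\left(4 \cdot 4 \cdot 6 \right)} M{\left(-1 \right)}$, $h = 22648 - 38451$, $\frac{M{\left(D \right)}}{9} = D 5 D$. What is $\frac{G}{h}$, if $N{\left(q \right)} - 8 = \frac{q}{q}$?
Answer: $- \frac{2025}{15803} \approx -0.12814$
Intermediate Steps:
$M{\left(D \right)} = 45 D^{2}$ ($M{\left(D \right)} = 9 D 5 D = 9 \cdot 5 D D = 9 \cdot 5 D^{2} = 45 D^{2}$)
$h = -15803$
$N{\left(q \right)} = 9$ ($N{\left(q \right)} = 8 + \frac{q}{q} = 8 + 1 = 9$)
$G = 2025$ ($G = 5 \cdot 9 \cdot 45 \left(-1\right)^{2} = 45 \cdot 45 \cdot 1 = 45 \cdot 45 = 2025$)
$\frac{G}{h} = \frac{2025}{-15803} = 2025 \left(- \frac{1}{15803}\right) = - \frac{2025}{15803}$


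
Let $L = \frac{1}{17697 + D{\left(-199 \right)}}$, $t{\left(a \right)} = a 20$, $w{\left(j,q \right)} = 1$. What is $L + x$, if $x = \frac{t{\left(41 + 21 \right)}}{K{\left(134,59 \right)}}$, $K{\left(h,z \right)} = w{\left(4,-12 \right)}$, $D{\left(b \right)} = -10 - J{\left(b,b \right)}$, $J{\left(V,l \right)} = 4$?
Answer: $\frac{21926921}{17683} \approx 1240.0$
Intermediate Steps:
$D{\left(b \right)} = -14$ ($D{\left(b \right)} = -10 - 4 = -14$)
$t{\left(a \right)} = 20 a$
$K{\left(h,z \right)} = 1$
$L = \frac{1}{17683}$ ($L = \frac{1}{17697 - 14} = \frac{1}{17683} \approx 5.6551 \cdot 10^{-5}$)
$x = 1240$ ($x = \frac{20 \left(41 + 21\right)}{1} = 20 \cdot 62 \cdot 1 = 1240 \cdot 1 = 1240$)
$L + x = \frac{1}{17683} + 1240 = \frac{21926921}{17683}$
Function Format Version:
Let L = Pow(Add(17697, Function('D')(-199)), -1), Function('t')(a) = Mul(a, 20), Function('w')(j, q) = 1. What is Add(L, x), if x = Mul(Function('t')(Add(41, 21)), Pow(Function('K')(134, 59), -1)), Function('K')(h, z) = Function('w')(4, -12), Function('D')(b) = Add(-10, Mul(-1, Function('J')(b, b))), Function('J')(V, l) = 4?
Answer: Rational(21926921, 17683) ≈ 1240.0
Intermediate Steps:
Function('D')(b) = -14 (Function('D')(b) = Add(-10, Mul(-1, 4)) = Add(-10, -4) = -14)
Function('t')(a) = Mul(20, a)
Function('K')(h, z) = 1
L = Rational(1, 17683) (L = Pow(Add(17697, -14), -1) = Pow(17683, -1) = Rational(1, 17683) ≈ 5.6551e-5)
x = 1240 (x = Mul(Mul(20, Add(41, 21)), Pow(1, -1)) = Mul(Mul(20, 62), 1) = Mul(1240, 1) = 1240)
Add(L, x) = Add(Rational(1, 17683), 1240) = Rational(21926921, 17683)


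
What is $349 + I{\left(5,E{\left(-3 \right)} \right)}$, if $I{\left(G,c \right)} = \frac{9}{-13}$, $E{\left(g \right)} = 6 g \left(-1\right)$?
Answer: $\frac{4528}{13} \approx 348.31$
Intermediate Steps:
$E{\left(g \right)} = - 6 g$
$I{\left(G,c \right)} = - \frac{9}{13}$ ($I{\left(G,c \right)} = 9 \left(- \frac{1}{13}\right) = - \frac{9}{13}$)
$349 + I{\left(5,E{\left(-3 \right)} \right)} = 349 - \frac{9}{13} = \frac{4528}{13}$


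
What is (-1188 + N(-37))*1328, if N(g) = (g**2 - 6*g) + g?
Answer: 486048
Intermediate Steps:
N(g) = g**2 - 5*g
(-1188 + N(-37))*1328 = (-1188 - 37*(-5 - 37))*1328 = (-1188 - 37*(-42))*1328 = (-1188 + 1554)*1328 = 366*1328 = 486048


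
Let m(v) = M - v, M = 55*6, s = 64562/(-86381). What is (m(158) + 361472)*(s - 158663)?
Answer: -4956523835923260/86381 ≈ -5.7380e+10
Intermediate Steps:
s = -64562/86381 (s = 64562*(-1/86381) = -64562/86381 ≈ -0.74741)
M = 330
m(v) = 330 - v
(m(158) + 361472)*(s - 158663) = ((330 - 1*158) + 361472)*(-64562/86381 - 158663) = ((330 - 158) + 361472)*(-13705533165/86381) = (172 + 361472)*(-13705533165/86381) = 361644*(-13705533165/86381) = -4956523835923260/86381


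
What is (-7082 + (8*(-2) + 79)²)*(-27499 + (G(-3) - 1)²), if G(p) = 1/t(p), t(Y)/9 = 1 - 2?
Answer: 6933644047/81 ≈ 8.5601e+7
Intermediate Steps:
t(Y) = -9 (t(Y) = 9*(1 - 2) = 9*(-1) = -9)
G(p) = -⅑ (G(p) = 1/(-9) = -⅑)
(-7082 + (8*(-2) + 79)²)*(-27499 + (G(-3) - 1)²) = (-7082 + (8*(-2) + 79)²)*(-27499 + (-⅑ - 1)²) = (-7082 + (-16 + 79)²)*(-27499 + (-10/9)²) = (-7082 + 63²)*(-27499 + 100/81) = (-7082 + 3969)*(-2227319/81) = -3113*(-2227319/81) = 6933644047/81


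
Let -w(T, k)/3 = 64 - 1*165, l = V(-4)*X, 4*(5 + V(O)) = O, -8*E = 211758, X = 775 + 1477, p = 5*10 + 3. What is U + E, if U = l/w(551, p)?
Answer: -10711795/404 ≈ -26514.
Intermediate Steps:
p = 53 (p = 50 + 3 = 53)
X = 2252
E = -105879/4 (E = -⅛*211758 = -105879/4 ≈ -26470.)
V(O) = -5 + O/4
l = -13512 (l = (-5 + (¼)*(-4))*2252 = (-5 - 1)*2252 = -6*2252 = -13512)
w(T, k) = 303 (w(T, k) = -3*(64 - 1*165) = -3*(64 - 165) = -3*(-101) = 303)
U = -4504/101 (U = -13512/303 = -13512*1/303 = -4504/101 ≈ -44.594)
U + E = -4504/101 - 105879/4 = -10711795/404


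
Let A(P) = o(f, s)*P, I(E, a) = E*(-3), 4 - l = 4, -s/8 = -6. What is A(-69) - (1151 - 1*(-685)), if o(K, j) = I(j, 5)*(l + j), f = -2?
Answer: 475092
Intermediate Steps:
s = 48 (s = -8*(-6) = 48)
l = 0 (l = 4 - 1*4 = 4 - 4 = 0)
I(E, a) = -3*E
o(K, j) = -3*j**2 (o(K, j) = (-3*j)*(0 + j) = (-3*j)*j = -3*j**2)
A(P) = -6912*P (A(P) = (-3*48**2)*P = (-3*2304)*P = -6912*P)
A(-69) - (1151 - 1*(-685)) = -6912*(-69) - (1151 - 1*(-685)) = 476928 - (1151 + 685) = 476928 - 1*1836 = 476928 - 1836 = 475092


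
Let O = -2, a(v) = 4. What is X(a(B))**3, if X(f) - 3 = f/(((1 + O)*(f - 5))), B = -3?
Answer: 343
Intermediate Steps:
X(f) = 3 + f/(5 - f) (X(f) = 3 + f/(((1 - 2)*(f - 5))) = 3 + f/((-(-5 + f))) = 3 + f/(5 - f))
X(a(B))**3 = ((-15 + 2*4)/(-5 + 4))**3 = ((-15 + 8)/(-1))**3 = (-1*(-7))**3 = 7**3 = 343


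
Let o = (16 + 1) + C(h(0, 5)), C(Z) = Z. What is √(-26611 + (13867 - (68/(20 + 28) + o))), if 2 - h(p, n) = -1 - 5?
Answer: I*√459735/6 ≈ 113.01*I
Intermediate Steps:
h(p, n) = 8 (h(p, n) = 2 - (-1 - 5) = 2 - 1*(-6) = 2 + 6 = 8)
o = 25 (o = (16 + 1) + 8 = 17 + 8 = 25)
√(-26611 + (13867 - (68/(20 + 28) + o))) = √(-26611 + (13867 - (68/(20 + 28) + 25))) = √(-26611 + (13867 - (68/48 + 25))) = √(-26611 + (13867 - ((1/48)*68 + 25))) = √(-26611 + (13867 - (17/12 + 25))) = √(-26611 + (13867 - 1*317/12)) = √(-26611 + (13867 - 317/12)) = √(-26611 + 166087/12) = √(-153245/12) = I*√459735/6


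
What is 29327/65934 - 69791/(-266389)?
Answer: 12413989997/17564092326 ≈ 0.70678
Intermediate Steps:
29327/65934 - 69791/(-266389) = 29327*(1/65934) - 69791*(-1/266389) = 29327/65934 + 69791/266389 = 12413989997/17564092326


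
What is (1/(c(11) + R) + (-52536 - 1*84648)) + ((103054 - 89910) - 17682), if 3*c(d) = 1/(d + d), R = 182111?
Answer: -1703403061028/12019327 ≈ -1.4172e+5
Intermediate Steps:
c(d) = 1/(6*d) (c(d) = 1/(3*(d + d)) = 1/(3*((2*d))) = (1/(2*d))/3 = 1/(6*d))
(1/(c(11) + R) + (-52536 - 1*84648)) + ((103054 - 89910) - 17682) = (1/((⅙)/11 + 182111) + (-52536 - 1*84648)) + ((103054 - 89910) - 17682) = (1/((⅙)*(1/11) + 182111) + (-52536 - 84648)) + (13144 - 17682) = (1/(1/66 + 182111) - 137184) - 4538 = (1/(12019327/66) - 137184) - 4538 = (66/12019327 - 137184) - 4538 = -1648859355102/12019327 - 4538 = -1703403061028/12019327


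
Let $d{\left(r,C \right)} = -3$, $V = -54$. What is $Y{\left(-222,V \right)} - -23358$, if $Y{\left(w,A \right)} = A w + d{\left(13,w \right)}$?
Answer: $35343$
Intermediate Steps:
$Y{\left(w,A \right)} = -3 + A w$ ($Y{\left(w,A \right)} = A w - 3 = -3 + A w$)
$Y{\left(-222,V \right)} - -23358 = \left(-3 - -11988\right) - -23358 = \left(-3 + 11988\right) + 23358 = 11985 + 23358 = 35343$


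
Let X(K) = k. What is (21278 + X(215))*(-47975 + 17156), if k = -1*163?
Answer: -650743185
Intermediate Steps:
k = -163
X(K) = -163
(21278 + X(215))*(-47975 + 17156) = (21278 - 163)*(-47975 + 17156) = 21115*(-30819) = -650743185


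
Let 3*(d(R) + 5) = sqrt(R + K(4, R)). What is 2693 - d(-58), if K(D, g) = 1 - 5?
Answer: 2698 - I*sqrt(62)/3 ≈ 2698.0 - 2.6247*I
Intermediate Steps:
K(D, g) = -4
d(R) = -5 + sqrt(-4 + R)/3 (d(R) = -5 + sqrt(R - 4)/3 = -5 + sqrt(-4 + R)/3)
2693 - d(-58) = 2693 - (-5 + sqrt(-4 - 58)/3) = 2693 - (-5 + sqrt(-62)/3) = 2693 - (-5 + (I*sqrt(62))/3) = 2693 - (-5 + I*sqrt(62)/3) = 2693 + (5 - I*sqrt(62)/3) = 2698 - I*sqrt(62)/3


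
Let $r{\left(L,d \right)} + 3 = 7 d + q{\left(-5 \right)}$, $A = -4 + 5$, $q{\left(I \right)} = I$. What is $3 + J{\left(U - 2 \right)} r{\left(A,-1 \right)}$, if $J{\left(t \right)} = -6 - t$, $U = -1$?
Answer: $48$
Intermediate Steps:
$A = 1$
$r{\left(L,d \right)} = -8 + 7 d$ ($r{\left(L,d \right)} = -3 + \left(7 d - 5\right) = -3 + \left(-5 + 7 d\right) = -8 + 7 d$)
$3 + J{\left(U - 2 \right)} r{\left(A,-1 \right)} = 3 + \left(-6 - \left(-1 - 2\right)\right) \left(-8 + 7 \left(-1\right)\right) = 3 + \left(-6 - -3\right) \left(-8 - 7\right) = 3 + \left(-6 + 3\right) \left(-15\right) = 3 - -45 = 3 + 45 = 48$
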